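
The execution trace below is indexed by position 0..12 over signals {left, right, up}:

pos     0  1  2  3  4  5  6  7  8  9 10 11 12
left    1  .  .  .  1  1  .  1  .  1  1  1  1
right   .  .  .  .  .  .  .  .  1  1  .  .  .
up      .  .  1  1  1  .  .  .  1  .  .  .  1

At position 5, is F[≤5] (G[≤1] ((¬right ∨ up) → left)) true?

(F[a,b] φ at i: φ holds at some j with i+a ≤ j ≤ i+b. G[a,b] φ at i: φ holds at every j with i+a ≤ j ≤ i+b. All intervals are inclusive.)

Check G[≤1] ((¬right ∨ up) → left) at each j in [5,10]:
  j=5: fails at 6
  j=6: fails at 6
  j=7: fails at 8
  j=8: fails at 8
  j=9: holds on [9,10]
  j=10: holds on [10,11]
Found at j=9 → formula holds.

Yes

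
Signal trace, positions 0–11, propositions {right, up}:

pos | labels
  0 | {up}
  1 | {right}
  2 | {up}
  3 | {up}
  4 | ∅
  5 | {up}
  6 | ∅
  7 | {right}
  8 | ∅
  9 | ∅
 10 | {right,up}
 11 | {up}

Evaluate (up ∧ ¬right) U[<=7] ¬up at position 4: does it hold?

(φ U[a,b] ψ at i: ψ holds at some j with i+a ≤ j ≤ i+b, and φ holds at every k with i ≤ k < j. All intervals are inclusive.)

Need some j in [4,11] with ¬up, and (up ∧ ¬right) at every k in [4,j-1].
  j=4: ¬up holds; no prefix to check → satisfied.

Holds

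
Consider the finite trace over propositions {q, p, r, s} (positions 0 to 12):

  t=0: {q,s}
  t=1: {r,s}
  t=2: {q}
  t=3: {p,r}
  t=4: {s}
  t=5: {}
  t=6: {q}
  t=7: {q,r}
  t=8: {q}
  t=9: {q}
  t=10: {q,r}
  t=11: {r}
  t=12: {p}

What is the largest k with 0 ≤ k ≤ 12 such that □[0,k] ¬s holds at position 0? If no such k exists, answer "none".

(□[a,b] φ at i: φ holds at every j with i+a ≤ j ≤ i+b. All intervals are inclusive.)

none

¬s must hold from j=0 onward; find where it first fails.
  j=0: fails → no k works.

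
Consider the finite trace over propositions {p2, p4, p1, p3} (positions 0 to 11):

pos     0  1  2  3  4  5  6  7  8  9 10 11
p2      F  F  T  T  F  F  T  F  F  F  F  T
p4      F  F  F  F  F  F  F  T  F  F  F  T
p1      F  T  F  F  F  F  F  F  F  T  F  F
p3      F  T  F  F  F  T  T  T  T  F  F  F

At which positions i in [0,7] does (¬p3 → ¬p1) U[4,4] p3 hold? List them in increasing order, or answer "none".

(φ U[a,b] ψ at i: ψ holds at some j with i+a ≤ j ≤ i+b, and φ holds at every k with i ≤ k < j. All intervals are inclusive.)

Evaluate at each i in [0,7]:
  i=0: ✗ (no rhs in [4,4])
  i=1: ✓ (rhs at j=5; lhs holds on [1,4])
  i=2: ✓ (rhs at j=6; lhs holds on [2,5])
  i=3: ✓ (rhs at j=7; lhs holds on [3,6])
  i=4: ✓ (rhs at j=8; lhs holds on [4,7])
  i=5: ✗ (no rhs in [9,9])
  i=6: ✗ (no rhs in [10,10])
  i=7: ✗ (no rhs in [11,11])

1, 2, 3, 4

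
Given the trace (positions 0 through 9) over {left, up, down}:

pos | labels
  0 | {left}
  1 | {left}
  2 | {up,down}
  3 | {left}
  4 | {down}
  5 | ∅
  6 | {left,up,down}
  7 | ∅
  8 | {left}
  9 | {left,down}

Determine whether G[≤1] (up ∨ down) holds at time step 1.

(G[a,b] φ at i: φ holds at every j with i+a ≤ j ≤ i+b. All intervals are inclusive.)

Does not hold

Check (up ∨ down) at every j in [1,2]:
  j=1: false
  j=2: true
Fails at j=1 → formula fails.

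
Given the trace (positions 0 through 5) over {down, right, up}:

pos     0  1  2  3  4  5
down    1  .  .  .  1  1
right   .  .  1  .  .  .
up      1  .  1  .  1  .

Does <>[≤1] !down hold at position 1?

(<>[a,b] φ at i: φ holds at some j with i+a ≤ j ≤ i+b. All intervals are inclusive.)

Check !down at each j in [1,2]:
  j=1: true
  j=2: true
Found at j=1 → formula holds.

True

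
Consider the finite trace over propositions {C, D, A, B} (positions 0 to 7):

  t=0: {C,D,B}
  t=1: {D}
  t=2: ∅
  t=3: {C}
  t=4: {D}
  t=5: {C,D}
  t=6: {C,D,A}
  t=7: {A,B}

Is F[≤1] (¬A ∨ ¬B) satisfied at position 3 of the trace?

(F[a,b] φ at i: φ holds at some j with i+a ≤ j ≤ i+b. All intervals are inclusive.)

Holds

Check (¬A ∨ ¬B) at each j in [3,4]:
  j=3: true
  j=4: true
Found at j=3 → formula holds.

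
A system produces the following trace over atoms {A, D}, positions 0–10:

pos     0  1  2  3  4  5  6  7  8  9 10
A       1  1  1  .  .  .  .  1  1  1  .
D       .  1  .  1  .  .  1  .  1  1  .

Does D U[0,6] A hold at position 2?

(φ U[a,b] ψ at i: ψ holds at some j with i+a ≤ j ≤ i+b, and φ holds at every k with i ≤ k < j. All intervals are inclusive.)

Holds

Need some j in [2,8] with A, and D at every k in [2,j-1].
  j=2: A holds; no prefix to check → satisfied.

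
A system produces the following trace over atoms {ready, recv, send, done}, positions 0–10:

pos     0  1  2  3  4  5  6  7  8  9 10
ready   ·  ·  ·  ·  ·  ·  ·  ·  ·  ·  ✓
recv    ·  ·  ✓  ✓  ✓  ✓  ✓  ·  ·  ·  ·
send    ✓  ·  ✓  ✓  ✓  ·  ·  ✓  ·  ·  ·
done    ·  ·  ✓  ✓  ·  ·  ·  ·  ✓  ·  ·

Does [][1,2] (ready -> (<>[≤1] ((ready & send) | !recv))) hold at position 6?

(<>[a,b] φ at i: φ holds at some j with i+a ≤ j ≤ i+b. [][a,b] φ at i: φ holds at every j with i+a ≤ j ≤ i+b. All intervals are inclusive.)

Check (ready -> (<>[≤1] ((ready & send) | !recv))) at every j in [7,8]:
  j=7: antecedent false → ✓
  j=8: antecedent false → ✓
All positions satisfy it → formula holds.

True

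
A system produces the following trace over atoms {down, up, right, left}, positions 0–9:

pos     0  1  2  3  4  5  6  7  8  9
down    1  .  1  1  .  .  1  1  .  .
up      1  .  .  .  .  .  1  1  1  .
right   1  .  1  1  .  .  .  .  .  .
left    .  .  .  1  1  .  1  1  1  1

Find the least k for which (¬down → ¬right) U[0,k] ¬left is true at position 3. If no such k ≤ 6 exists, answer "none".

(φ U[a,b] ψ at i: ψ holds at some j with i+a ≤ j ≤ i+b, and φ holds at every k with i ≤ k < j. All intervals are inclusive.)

Need earliest j ≥ 3 with ¬left, and (¬down → ¬right) at every k in [3,j-1].
  j=3: rhs fails.
  j=4: rhs fails.
  j=5: rhs holds; lhs holds on [3,4]. k = 2.

2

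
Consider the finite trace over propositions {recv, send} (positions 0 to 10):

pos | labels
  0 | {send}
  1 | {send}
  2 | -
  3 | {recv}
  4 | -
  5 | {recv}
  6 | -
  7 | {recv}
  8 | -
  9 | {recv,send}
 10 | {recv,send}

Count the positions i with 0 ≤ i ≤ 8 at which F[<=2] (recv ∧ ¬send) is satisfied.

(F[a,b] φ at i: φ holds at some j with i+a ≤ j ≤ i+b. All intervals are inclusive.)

7

Evaluate at each i in [0,8]:
  i=0: ✗ (none in [0,2])
  i=1: ✓ (witness j=3)
  i=2: ✓ (witness j=3)
  i=3: ✓ (witness j=3)
  i=4: ✓ (witness j=5)
  i=5: ✓ (witness j=5)
  i=6: ✓ (witness j=7)
  i=7: ✓ (witness j=7)
  i=8: ✗ (none in [8,10])
Positions where it holds: {1, 2, 3, 4, 5, 6, 7} → 7.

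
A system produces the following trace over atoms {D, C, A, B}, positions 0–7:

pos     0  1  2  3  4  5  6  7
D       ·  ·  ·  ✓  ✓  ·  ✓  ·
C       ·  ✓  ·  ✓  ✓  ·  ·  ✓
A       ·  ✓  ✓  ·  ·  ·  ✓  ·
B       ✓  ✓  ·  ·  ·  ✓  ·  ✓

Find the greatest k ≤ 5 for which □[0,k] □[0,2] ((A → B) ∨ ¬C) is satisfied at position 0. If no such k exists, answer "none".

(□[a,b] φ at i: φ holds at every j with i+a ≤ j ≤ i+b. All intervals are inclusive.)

5

□[0,2] ((A → B) ∨ ¬C) must hold from j=0 onward; find where it first fails.
  j=0: holds
  j=1: holds
  j=2: holds
  j=3: holds
  j=4: holds
  j=5: holds
Holds through j=5; largest k = 5.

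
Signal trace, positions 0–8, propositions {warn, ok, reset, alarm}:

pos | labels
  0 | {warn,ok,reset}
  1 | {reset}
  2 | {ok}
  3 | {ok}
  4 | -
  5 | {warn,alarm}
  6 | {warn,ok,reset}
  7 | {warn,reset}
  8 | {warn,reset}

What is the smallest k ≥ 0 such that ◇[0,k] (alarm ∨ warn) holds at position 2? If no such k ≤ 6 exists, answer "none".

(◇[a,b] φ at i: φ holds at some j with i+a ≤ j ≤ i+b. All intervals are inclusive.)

Scan j = 2,3,… for (alarm ∨ warn):
  j=2: fails
  j=3: fails
  j=4: fails
  j=5: holds
First hit at j=5, so smallest k = 5-2 = 3.

3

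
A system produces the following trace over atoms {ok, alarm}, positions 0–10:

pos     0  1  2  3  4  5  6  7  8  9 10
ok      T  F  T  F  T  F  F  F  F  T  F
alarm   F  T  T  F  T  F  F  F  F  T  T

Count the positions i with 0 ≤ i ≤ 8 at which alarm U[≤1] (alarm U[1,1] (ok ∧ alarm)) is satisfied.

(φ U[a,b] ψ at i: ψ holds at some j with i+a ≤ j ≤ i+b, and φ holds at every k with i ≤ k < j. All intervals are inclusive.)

Evaluate at each i in [0,8]:
  i=0: ✗ (lhs fails at k=0 before rhs at j=1)
  i=1: ✓ (rhs at j=1)
  i=2: ✗ (no rhs in [2,3])
  i=3: ✗ (no rhs in [3,4])
  i=4: ✗ (no rhs in [4,5])
  i=5: ✗ (no rhs in [5,6])
  i=6: ✗ (no rhs in [6,7])
  i=7: ✗ (no rhs in [7,8])
  i=8: ✗ (no rhs in [8,9])
Positions where it holds: {1} → 1.

1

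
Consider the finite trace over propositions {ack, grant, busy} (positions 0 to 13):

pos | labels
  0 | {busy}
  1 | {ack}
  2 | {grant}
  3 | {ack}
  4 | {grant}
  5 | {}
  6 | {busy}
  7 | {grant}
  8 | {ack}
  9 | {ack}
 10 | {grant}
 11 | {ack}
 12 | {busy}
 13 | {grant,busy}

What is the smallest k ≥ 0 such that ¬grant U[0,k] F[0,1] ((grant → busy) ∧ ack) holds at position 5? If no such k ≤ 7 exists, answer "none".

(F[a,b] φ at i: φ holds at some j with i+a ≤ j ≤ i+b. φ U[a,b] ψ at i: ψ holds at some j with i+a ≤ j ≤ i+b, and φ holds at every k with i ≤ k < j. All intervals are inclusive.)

2

Need earliest j ≥ 5 with F[0,1] ((grant → busy) ∧ ack), and ¬grant at every k in [5,j-1].
  j=5: rhs fails.
  j=6: rhs fails.
  j=7: rhs holds; lhs holds on [5,6]. k = 2.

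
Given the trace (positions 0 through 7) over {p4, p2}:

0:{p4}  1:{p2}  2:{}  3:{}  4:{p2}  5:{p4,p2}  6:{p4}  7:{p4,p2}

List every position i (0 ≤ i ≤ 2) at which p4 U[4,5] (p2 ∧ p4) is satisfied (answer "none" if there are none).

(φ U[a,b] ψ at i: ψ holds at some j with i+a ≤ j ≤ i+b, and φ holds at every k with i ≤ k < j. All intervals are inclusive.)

Evaluate at each i in [0,2]:
  i=0: ✗ (lhs fails at k=1 before rhs at j=5)
  i=1: ✗ (lhs fails at k=1 before rhs at j=5)
  i=2: ✗ (lhs fails at k=2 before rhs at j=7)

none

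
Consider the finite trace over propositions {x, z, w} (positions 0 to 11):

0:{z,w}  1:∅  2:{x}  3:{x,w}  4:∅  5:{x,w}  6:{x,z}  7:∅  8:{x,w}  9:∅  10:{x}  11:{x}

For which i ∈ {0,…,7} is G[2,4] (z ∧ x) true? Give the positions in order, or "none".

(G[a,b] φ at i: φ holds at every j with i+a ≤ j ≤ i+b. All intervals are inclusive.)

Evaluate at each i in [0,7]:
  i=0: ✗ (fails at j=2)
  i=1: ✗ (fails at j=3)
  i=2: ✗ (fails at j=4)
  i=3: ✗ (fails at j=5)
  i=4: ✗ (fails at j=7)
  i=5: ✗ (fails at j=7)
  i=6: ✗ (fails at j=8)
  i=7: ✗ (fails at j=9)

none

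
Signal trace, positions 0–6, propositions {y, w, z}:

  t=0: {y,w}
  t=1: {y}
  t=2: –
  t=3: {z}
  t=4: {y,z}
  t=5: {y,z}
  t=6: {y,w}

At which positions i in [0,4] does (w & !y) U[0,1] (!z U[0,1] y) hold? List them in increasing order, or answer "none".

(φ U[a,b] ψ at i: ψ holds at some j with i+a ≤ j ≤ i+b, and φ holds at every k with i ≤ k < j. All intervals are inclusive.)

Evaluate at each i in [0,4]:
  i=0: ✓ (rhs at j=0)
  i=1: ✓ (rhs at j=1)
  i=2: ✗ (no rhs in [2,3])
  i=3: ✗ (lhs fails at k=3 before rhs at j=4)
  i=4: ✓ (rhs at j=4)

0, 1, 4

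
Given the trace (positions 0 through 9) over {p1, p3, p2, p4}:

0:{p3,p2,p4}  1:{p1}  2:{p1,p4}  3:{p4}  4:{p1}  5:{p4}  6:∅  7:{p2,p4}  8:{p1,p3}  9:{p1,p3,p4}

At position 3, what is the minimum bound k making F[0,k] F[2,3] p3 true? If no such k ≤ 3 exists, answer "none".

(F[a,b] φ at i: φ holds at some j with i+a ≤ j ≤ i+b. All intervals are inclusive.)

2

Scan j = 3,4,… for F[2,3] p3:
  j=3: fails
  j=4: fails
  j=5: holds
First hit at j=5, so smallest k = 5-3 = 2.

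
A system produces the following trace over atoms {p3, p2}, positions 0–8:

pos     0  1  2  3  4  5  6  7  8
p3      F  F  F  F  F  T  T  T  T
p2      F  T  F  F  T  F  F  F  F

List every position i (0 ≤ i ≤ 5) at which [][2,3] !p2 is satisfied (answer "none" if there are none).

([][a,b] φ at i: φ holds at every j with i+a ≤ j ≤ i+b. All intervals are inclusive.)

0, 3, 4, 5

Evaluate at each i in [0,5]:
  i=0: ✓ (all of [2,3])
  i=1: ✗ (fails at j=4)
  i=2: ✗ (fails at j=4)
  i=3: ✓ (all of [5,6])
  i=4: ✓ (all of [6,7])
  i=5: ✓ (all of [7,8])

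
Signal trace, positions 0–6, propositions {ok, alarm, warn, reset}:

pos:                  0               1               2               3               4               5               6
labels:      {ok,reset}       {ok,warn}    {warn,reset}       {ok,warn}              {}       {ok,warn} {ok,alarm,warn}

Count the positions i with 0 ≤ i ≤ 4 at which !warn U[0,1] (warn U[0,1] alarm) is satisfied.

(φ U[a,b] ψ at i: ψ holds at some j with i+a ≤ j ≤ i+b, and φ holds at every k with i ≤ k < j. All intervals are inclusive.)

Evaluate at each i in [0,4]:
  i=0: ✗ (no rhs in [0,1])
  i=1: ✗ (no rhs in [1,2])
  i=2: ✗ (no rhs in [2,3])
  i=3: ✗ (no rhs in [3,4])
  i=4: ✓ (rhs at j=5; lhs holds on [4,4])
Positions where it holds: {4} → 1.

1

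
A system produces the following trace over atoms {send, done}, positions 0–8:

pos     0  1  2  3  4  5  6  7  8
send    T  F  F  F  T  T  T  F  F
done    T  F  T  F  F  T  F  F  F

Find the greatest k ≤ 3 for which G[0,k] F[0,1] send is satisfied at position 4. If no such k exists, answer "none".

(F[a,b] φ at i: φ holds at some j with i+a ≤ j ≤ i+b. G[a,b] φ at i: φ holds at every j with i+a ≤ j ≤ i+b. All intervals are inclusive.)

2

F[0,1] send must hold from j=4 onward; find where it first fails.
  j=4: holds
  j=5: holds
  j=6: holds
  j=7: fails
Holds on [4,6], so largest k = 2.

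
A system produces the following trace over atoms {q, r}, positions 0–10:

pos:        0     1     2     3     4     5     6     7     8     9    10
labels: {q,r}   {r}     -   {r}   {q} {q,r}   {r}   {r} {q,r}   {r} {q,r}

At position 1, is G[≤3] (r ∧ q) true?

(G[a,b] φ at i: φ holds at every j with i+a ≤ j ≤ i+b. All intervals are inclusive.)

No

Check (r ∧ q) at every j in [1,4]:
  j=1: false
  j=2: false
  j=3: false
  j=4: false
Fails at j=1 → formula fails.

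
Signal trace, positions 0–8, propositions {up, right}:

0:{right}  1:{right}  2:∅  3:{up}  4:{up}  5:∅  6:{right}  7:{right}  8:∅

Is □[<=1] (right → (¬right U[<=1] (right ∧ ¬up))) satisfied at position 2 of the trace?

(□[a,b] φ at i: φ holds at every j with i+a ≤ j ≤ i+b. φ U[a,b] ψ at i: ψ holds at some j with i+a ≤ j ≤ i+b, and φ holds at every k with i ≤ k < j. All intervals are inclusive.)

Check (right → (¬right U[<=1] (right ∧ ¬up))) at every j in [2,3]:
  j=2: antecedent false → ✓
  j=3: antecedent false → ✓
All positions satisfy it → formula holds.

True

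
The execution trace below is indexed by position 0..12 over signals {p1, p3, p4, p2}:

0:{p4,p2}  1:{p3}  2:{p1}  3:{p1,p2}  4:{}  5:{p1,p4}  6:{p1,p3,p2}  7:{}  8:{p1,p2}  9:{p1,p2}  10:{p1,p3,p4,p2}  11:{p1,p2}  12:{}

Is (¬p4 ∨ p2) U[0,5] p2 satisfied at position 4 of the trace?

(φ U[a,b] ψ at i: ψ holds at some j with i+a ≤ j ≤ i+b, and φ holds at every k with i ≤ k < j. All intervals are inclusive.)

Need some j in [4,9] with p2, and (¬p4 ∨ p2) at every k in [4,j-1].
  j=4: p2 false.
  j=5: p2 false.
  j=6: p2 holds, but (¬p4 ∨ p2) fails at k=5 → not this j.
  j=7: p2 false.
  j=8: p2 holds, but (¬p4 ∨ p2) fails at k=5 → not this j.
  j=9: p2 holds, but (¬p4 ∨ p2) fails at k=5 → not this j.
No j in the window works → until fails.

False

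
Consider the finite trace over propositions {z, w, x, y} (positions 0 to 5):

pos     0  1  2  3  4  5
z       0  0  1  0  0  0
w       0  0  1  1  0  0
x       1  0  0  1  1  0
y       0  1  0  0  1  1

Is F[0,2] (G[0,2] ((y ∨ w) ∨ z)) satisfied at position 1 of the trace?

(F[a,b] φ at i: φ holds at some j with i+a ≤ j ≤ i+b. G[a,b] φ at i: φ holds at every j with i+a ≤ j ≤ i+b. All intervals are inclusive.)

Yes

Check G[0,2] ((y ∨ w) ∨ z) at each j in [1,3]:
  j=1: holds on [1,3]
  j=2: holds on [2,4]
  j=3: holds on [3,5]
Found at j=1 → formula holds.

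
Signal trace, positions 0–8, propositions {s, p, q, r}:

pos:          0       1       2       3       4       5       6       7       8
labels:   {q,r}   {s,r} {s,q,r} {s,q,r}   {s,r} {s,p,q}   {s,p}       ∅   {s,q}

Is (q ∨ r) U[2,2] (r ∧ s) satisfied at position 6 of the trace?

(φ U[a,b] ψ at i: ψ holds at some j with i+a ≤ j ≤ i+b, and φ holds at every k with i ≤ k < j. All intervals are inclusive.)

Need some j in [8,8] with (r ∧ s), and (q ∨ r) at every k in [6,j-1].
  j=8: (r ∧ s) false.
No j in the window works → until fails.

False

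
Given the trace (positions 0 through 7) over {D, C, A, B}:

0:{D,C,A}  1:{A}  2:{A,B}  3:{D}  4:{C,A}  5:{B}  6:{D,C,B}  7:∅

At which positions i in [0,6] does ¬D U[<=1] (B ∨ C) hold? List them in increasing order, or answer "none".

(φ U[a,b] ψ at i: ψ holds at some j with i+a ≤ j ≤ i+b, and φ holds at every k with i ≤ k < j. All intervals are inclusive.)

0, 1, 2, 4, 5, 6

Evaluate at each i in [0,6]:
  i=0: ✓ (rhs at j=0)
  i=1: ✓ (rhs at j=2; lhs holds on [1,1])
  i=2: ✓ (rhs at j=2)
  i=3: ✗ (lhs fails at k=3 before rhs at j=4)
  i=4: ✓ (rhs at j=4)
  i=5: ✓ (rhs at j=5)
  i=6: ✓ (rhs at j=6)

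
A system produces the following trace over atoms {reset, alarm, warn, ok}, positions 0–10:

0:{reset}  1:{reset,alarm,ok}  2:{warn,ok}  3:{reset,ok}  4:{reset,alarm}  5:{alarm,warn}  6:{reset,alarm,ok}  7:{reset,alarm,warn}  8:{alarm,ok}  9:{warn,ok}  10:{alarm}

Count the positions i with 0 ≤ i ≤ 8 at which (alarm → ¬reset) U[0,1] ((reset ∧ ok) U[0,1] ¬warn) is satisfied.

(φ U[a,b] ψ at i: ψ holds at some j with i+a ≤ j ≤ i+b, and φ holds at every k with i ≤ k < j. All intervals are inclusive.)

Evaluate at each i in [0,8]:
  i=0: ✓ (rhs at j=0)
  i=1: ✓ (rhs at j=1)
  i=2: ✓ (rhs at j=3; lhs holds on [2,2])
  i=3: ✓ (rhs at j=3)
  i=4: ✓ (rhs at j=4)
  i=5: ✓ (rhs at j=6; lhs holds on [5,5])
  i=6: ✓ (rhs at j=6)
  i=7: ✗ (lhs fails at k=7 before rhs at j=8)
  i=8: ✓ (rhs at j=8)
Positions where it holds: {0, 1, 2, 3, 4, 5, 6, 8} → 8.

8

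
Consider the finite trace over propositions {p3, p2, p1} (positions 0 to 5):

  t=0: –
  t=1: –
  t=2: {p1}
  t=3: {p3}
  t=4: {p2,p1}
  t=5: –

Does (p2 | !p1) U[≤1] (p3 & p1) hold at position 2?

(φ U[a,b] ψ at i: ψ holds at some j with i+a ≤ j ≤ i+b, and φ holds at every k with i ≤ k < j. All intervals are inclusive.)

False

Need some j in [2,3] with (p3 & p1), and (p2 | !p1) at every k in [2,j-1].
  j=2: (p3 & p1) false.
  j=3: (p3 & p1) false.
No j in the window works → until fails.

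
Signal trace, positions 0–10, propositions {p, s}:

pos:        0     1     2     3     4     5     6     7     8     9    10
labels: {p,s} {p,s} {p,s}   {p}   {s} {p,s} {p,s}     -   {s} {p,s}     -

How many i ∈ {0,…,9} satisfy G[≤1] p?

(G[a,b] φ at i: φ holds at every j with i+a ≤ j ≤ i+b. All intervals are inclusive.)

4

Evaluate at each i in [0,9]:
  i=0: ✓ (all of [0,1])
  i=1: ✓ (all of [1,2])
  i=2: ✓ (all of [2,3])
  i=3: ✗ (fails at j=4)
  i=4: ✗ (fails at j=4)
  i=5: ✓ (all of [5,6])
  i=6: ✗ (fails at j=7)
  i=7: ✗ (fails at j=7)
  i=8: ✗ (fails at j=8)
  i=9: ✗ (fails at j=10)
Positions where it holds: {0, 1, 2, 5} → 4.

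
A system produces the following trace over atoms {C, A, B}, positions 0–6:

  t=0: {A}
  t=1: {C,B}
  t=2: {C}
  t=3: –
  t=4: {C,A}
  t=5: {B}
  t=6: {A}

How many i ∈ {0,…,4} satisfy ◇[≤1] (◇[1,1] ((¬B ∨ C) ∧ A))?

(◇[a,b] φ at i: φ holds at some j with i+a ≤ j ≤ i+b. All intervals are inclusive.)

Evaluate at each i in [0,4]:
  i=0: ✗ (none in [0,1])
  i=1: ✗ (none in [1,2])
  i=2: ✓ (witness j=3)
  i=3: ✓ (witness j=3)
  i=4: ✓ (witness j=5)
Positions where it holds: {2, 3, 4} → 3.

3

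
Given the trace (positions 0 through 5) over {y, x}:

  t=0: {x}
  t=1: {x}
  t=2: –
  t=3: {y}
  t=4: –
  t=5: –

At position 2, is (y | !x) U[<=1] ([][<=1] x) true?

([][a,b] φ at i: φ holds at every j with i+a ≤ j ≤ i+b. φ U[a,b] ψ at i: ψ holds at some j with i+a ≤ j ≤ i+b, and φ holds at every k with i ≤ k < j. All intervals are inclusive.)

Need some j in [2,3] with [][<=1] x, and (y | !x) at every k in [2,j-1].
  j=2: [][<=1] x — fails at 2.
  j=3: [][<=1] x — fails at 3.
No j in the window works → until fails.

No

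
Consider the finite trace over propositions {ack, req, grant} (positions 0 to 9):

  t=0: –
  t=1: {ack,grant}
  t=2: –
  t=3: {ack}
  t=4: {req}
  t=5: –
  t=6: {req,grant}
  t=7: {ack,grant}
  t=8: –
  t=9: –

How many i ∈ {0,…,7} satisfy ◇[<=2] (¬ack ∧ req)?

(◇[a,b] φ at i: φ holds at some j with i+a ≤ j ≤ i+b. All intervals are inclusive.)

Evaluate at each i in [0,7]:
  i=0: ✗ (none in [0,2])
  i=1: ✗ (none in [1,3])
  i=2: ✓ (witness j=4)
  i=3: ✓ (witness j=4)
  i=4: ✓ (witness j=4)
  i=5: ✓ (witness j=6)
  i=6: ✓ (witness j=6)
  i=7: ✗ (none in [7,9])
Positions where it holds: {2, 3, 4, 5, 6} → 5.

5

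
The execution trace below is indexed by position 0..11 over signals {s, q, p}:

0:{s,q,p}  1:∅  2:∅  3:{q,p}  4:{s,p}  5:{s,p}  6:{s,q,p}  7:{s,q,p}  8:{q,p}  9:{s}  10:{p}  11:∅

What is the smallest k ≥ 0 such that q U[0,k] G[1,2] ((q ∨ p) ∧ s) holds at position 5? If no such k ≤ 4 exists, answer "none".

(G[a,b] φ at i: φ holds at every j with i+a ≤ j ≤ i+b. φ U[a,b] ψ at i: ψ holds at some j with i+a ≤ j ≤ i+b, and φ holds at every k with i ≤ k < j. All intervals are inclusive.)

0

Need earliest j ≥ 5 with G[1,2] ((q ∨ p) ∧ s), and q at every k in [5,j-1].
  j=5: rhs holds (empty prefix). k = 0.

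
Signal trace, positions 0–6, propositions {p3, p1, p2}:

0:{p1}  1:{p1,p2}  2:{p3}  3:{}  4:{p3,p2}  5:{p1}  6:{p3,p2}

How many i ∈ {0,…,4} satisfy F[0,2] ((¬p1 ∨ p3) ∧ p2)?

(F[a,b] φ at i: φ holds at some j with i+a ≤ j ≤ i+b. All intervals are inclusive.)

3

Evaluate at each i in [0,4]:
  i=0: ✗ (none in [0,2])
  i=1: ✗ (none in [1,3])
  i=2: ✓ (witness j=4)
  i=3: ✓ (witness j=4)
  i=4: ✓ (witness j=4)
Positions where it holds: {2, 3, 4} → 3.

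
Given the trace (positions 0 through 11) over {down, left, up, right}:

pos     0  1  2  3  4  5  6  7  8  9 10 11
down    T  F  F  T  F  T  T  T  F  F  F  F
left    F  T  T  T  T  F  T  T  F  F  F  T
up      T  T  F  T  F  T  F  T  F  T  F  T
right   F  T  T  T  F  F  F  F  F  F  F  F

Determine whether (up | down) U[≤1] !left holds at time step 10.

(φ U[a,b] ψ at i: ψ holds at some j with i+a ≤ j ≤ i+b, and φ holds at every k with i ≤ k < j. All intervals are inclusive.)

Holds

Need some j in [10,11] with !left, and (up | down) at every k in [10,j-1].
  j=10: !left holds; no prefix to check → satisfied.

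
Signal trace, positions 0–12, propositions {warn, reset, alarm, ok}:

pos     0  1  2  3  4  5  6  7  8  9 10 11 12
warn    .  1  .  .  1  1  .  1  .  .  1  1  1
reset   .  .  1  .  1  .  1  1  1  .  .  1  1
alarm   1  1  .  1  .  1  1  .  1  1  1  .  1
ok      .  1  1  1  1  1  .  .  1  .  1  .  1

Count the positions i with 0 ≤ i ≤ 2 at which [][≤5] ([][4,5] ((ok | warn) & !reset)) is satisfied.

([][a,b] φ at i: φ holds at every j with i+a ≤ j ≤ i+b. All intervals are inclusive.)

0

Evaluate at each i in [0,2]:
  i=0: ✗ (fails at j=0)
  i=1: ✗ (fails at j=1)
  i=2: ✗ (fails at j=2)
Positions where it holds: {} → 0.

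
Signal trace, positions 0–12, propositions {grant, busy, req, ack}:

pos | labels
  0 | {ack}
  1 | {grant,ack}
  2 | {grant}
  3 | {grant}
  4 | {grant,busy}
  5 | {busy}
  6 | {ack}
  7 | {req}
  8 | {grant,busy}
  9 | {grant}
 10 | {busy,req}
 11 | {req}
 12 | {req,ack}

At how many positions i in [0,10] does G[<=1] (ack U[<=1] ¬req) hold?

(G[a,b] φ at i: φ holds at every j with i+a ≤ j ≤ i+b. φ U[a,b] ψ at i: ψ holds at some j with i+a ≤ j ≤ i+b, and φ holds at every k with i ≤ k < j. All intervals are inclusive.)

7

Evaluate at each i in [0,10]:
  i=0: ✓ (all of [0,1])
  i=1: ✓ (all of [1,2])
  i=2: ✓ (all of [2,3])
  i=3: ✓ (all of [3,4])
  i=4: ✓ (all of [4,5])
  i=5: ✓ (all of [5,6])
  i=6: ✗ (fails at j=7)
  i=7: ✗ (fails at j=7)
  i=8: ✓ (all of [8,9])
  i=9: ✗ (fails at j=10)
  i=10: ✗ (fails at j=10)
Positions where it holds: {0, 1, 2, 3, 4, 5, 8} → 7.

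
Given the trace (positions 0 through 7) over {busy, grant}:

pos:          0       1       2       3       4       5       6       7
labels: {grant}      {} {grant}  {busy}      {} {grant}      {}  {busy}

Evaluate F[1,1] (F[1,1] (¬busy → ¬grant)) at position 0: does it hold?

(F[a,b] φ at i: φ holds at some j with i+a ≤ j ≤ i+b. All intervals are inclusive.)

Check F[1,1] (¬busy → ¬grant) at each j in [1,1]:
  j=1: fails (none in [2,2])
No position in the window satisfies it → formula fails.

Does not hold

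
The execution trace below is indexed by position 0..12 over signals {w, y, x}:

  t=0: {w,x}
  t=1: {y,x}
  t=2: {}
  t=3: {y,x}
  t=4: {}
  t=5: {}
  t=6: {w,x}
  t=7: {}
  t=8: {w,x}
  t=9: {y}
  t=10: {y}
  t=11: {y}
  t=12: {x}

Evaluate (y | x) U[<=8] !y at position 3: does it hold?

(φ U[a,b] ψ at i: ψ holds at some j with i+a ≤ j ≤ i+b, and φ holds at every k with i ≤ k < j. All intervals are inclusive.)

Need some j in [3,11] with !y, and (y | x) at every k in [3,j-1].
  j=3: !y false.
  j=4: !y holds; (y | x) holds at every k in [3,3] → satisfied.

True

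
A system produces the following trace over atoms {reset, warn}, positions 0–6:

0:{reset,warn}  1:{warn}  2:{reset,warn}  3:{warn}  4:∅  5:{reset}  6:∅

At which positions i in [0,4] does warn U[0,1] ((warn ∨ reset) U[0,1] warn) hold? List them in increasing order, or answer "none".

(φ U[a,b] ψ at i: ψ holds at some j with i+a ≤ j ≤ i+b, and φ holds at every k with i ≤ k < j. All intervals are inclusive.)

Evaluate at each i in [0,4]:
  i=0: ✓ (rhs at j=0)
  i=1: ✓ (rhs at j=1)
  i=2: ✓ (rhs at j=2)
  i=3: ✓ (rhs at j=3)
  i=4: ✗ (no rhs in [4,5])

0, 1, 2, 3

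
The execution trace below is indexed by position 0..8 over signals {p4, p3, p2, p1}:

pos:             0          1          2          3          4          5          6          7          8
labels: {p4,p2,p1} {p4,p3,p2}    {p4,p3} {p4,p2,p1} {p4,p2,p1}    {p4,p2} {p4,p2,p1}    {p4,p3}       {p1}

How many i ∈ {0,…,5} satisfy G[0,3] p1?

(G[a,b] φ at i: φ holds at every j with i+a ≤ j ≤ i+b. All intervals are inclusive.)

0

Evaluate at each i in [0,5]:
  i=0: ✗ (fails at j=1)
  i=1: ✗ (fails at j=1)
  i=2: ✗ (fails at j=2)
  i=3: ✗ (fails at j=5)
  i=4: ✗ (fails at j=5)
  i=5: ✗ (fails at j=5)
Positions where it holds: {} → 0.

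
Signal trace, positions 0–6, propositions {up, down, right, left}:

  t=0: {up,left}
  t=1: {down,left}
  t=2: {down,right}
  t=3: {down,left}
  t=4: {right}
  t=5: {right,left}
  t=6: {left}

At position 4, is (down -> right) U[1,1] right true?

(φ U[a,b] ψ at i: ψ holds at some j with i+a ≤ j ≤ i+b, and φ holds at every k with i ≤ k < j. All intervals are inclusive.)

True

Need some j in [5,5] with right, and (down -> right) at every k in [4,j-1].
  j=5: right holds; (down -> right) holds at every k in [4,4] → satisfied.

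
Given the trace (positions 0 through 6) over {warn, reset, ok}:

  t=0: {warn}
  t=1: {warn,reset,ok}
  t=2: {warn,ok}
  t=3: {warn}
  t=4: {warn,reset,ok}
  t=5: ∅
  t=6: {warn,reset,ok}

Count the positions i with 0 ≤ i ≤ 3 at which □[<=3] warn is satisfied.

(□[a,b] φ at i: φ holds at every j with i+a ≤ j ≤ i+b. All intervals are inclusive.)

Evaluate at each i in [0,3]:
  i=0: ✓ (all of [0,3])
  i=1: ✓ (all of [1,4])
  i=2: ✗ (fails at j=5)
  i=3: ✗ (fails at j=5)
Positions where it holds: {0, 1} → 2.

2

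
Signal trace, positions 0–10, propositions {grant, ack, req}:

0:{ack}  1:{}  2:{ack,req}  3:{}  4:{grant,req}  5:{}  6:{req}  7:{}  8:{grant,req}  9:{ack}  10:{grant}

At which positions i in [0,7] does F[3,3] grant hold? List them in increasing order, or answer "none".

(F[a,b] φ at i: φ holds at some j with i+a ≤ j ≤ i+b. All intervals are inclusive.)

1, 5, 7

Evaluate at each i in [0,7]:
  i=0: ✗ (none in [3,3])
  i=1: ✓ (witness j=4)
  i=2: ✗ (none in [5,5])
  i=3: ✗ (none in [6,6])
  i=4: ✗ (none in [7,7])
  i=5: ✓ (witness j=8)
  i=6: ✗ (none in [9,9])
  i=7: ✓ (witness j=10)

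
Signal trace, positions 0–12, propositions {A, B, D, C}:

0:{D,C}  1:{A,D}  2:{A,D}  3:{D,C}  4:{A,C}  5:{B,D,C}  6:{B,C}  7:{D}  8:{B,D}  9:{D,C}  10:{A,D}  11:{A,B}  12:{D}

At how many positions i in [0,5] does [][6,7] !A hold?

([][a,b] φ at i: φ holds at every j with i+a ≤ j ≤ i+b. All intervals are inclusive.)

3

Evaluate at each i in [0,5]:
  i=0: ✓ (all of [6,7])
  i=1: ✓ (all of [7,8])
  i=2: ✓ (all of [8,9])
  i=3: ✗ (fails at j=10)
  i=4: ✗ (fails at j=10)
  i=5: ✗ (fails at j=11)
Positions where it holds: {0, 1, 2} → 3.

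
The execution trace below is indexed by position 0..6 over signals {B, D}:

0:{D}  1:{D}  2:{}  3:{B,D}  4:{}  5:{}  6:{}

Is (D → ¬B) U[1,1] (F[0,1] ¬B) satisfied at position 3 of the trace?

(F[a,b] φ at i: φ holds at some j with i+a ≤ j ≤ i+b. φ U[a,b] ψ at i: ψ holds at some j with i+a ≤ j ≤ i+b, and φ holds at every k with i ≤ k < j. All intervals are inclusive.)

Does not hold

Need some j in [4,4] with F[0,1] ¬B, and (D → ¬B) at every k in [3,j-1].
  j=4: F[0,1] ¬B holds, but (D → ¬B) fails at k=3 → not this j.
No j in the window works → until fails.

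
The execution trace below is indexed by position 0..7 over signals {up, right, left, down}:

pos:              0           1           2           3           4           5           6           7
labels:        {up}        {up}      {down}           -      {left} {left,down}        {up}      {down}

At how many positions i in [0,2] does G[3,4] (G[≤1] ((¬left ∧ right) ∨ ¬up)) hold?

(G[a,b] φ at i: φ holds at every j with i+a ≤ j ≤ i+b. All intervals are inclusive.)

Evaluate at each i in [0,2]:
  i=0: ✓ (all of [3,4])
  i=1: ✗ (fails at j=5)
  i=2: ✗ (fails at j=5)
Positions where it holds: {0} → 1.

1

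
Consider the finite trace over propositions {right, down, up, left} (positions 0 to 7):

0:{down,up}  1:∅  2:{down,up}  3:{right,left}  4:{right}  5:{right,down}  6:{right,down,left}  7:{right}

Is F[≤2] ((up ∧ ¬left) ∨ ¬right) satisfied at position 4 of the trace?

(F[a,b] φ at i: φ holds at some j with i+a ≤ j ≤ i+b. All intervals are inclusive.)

False

Check ((up ∧ ¬left) ∨ ¬right) at each j in [4,6]:
  j=4: false
  j=5: false
  j=6: false
No position in the window satisfies it → formula fails.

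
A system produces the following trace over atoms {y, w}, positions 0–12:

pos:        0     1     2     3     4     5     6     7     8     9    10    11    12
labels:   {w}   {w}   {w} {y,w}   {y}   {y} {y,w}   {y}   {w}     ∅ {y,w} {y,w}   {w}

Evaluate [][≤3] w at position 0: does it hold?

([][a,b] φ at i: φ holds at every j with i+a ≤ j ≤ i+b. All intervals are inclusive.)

Yes

Check w at every j in [0,3]:
  j=0: true
  j=1: true
  j=2: true
  j=3: true
All positions satisfy it → formula holds.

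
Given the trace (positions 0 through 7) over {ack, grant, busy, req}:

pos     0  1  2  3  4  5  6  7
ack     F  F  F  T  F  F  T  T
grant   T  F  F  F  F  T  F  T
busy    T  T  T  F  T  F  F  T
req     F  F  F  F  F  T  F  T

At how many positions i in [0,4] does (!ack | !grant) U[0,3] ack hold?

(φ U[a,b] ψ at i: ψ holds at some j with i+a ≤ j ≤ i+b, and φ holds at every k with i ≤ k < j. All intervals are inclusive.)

5

Evaluate at each i in [0,4]:
  i=0: ✓ (rhs at j=3; lhs holds on [0,2])
  i=1: ✓ (rhs at j=3; lhs holds on [1,2])
  i=2: ✓ (rhs at j=3; lhs holds on [2,2])
  i=3: ✓ (rhs at j=3)
  i=4: ✓ (rhs at j=6; lhs holds on [4,5])
Positions where it holds: {0, 1, 2, 3, 4} → 5.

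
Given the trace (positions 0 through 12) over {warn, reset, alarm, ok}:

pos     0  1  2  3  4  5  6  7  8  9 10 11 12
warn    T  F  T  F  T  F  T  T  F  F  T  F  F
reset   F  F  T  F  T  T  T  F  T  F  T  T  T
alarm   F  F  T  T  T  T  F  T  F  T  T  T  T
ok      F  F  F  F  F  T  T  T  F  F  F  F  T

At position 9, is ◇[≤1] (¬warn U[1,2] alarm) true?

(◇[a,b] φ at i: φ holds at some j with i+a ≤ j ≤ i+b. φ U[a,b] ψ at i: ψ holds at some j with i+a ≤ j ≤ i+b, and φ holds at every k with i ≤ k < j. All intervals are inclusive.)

Yes

Check (¬warn U[1,2] alarm) at each j in [9,10]:
  j=9: holds
  j=10: fails
Found at j=9 → formula holds.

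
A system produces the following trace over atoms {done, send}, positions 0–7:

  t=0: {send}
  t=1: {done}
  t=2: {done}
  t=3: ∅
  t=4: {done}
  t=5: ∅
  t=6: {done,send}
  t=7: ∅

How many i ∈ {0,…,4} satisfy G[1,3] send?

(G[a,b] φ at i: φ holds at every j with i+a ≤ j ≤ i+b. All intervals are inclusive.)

Evaluate at each i in [0,4]:
  i=0: ✗ (fails at j=1)
  i=1: ✗ (fails at j=2)
  i=2: ✗ (fails at j=3)
  i=3: ✗ (fails at j=4)
  i=4: ✗ (fails at j=5)
Positions where it holds: {} → 0.

0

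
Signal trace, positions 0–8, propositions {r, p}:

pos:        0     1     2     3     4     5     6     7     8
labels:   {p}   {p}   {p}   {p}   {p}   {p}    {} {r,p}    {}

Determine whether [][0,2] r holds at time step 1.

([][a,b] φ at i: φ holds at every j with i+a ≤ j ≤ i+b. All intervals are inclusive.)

Check r at every j in [1,3]:
  j=1: false
  j=2: false
  j=3: false
Fails at j=1 → formula fails.

False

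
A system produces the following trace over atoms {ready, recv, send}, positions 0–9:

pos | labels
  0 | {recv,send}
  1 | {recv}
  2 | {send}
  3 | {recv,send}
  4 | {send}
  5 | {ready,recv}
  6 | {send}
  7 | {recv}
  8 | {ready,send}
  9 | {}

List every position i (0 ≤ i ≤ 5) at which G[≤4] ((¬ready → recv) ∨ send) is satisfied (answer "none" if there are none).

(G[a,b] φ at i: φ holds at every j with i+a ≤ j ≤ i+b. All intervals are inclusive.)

0, 1, 2, 3, 4

Evaluate at each i in [0,5]:
  i=0: ✓ (all of [0,4])
  i=1: ✓ (all of [1,5])
  i=2: ✓ (all of [2,6])
  i=3: ✓ (all of [3,7])
  i=4: ✓ (all of [4,8])
  i=5: ✗ (fails at j=9)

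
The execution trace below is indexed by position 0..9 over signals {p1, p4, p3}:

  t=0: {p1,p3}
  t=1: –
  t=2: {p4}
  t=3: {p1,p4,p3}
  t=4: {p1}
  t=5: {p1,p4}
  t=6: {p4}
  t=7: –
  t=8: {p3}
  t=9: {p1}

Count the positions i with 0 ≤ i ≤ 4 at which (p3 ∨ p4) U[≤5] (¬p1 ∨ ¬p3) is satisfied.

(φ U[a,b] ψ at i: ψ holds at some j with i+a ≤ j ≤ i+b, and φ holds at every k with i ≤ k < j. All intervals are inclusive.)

5

Evaluate at each i in [0,4]:
  i=0: ✓ (rhs at j=1; lhs holds on [0,0])
  i=1: ✓ (rhs at j=1)
  i=2: ✓ (rhs at j=2)
  i=3: ✓ (rhs at j=4; lhs holds on [3,3])
  i=4: ✓ (rhs at j=4)
Positions where it holds: {0, 1, 2, 3, 4} → 5.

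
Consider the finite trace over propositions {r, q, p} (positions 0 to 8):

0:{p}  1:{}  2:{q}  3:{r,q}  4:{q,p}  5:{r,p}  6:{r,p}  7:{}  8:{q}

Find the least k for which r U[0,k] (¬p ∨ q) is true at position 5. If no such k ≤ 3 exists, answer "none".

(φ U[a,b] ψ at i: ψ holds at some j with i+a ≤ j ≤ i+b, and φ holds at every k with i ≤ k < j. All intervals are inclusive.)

Need earliest j ≥ 5 with (¬p ∨ q), and r at every k in [5,j-1].
  j=5: rhs fails.
  j=6: rhs fails.
  j=7: rhs holds; lhs holds on [5,6]. k = 2.

2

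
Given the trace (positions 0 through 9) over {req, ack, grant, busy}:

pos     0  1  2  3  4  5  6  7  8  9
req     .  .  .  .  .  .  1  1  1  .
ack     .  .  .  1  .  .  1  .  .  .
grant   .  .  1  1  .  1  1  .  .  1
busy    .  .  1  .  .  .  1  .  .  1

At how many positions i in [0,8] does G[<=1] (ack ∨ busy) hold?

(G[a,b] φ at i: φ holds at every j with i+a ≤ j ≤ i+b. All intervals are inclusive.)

Evaluate at each i in [0,8]:
  i=0: ✗ (fails at j=0)
  i=1: ✗ (fails at j=1)
  i=2: ✓ (all of [2,3])
  i=3: ✗ (fails at j=4)
  i=4: ✗ (fails at j=4)
  i=5: ✗ (fails at j=5)
  i=6: ✗ (fails at j=7)
  i=7: ✗ (fails at j=7)
  i=8: ✗ (fails at j=8)
Positions where it holds: {2} → 1.

1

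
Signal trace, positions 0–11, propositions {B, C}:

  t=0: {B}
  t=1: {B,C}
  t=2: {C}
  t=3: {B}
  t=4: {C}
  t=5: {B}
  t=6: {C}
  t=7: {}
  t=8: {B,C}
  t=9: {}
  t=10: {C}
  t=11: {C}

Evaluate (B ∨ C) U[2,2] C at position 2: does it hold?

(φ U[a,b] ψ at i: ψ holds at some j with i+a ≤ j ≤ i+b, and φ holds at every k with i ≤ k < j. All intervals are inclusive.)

Yes

Need some j in [4,4] with C, and (B ∨ C) at every k in [2,j-1].
  j=4: C holds; (B ∨ C) holds at every k in [2,3] → satisfied.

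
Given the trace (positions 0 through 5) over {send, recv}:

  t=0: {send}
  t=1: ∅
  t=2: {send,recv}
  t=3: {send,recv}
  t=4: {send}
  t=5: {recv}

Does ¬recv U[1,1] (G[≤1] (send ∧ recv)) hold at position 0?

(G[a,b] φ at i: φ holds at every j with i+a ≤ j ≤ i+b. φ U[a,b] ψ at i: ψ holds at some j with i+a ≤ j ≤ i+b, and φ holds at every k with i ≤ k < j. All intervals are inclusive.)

Need some j in [1,1] with G[≤1] (send ∧ recv), and ¬recv at every k in [0,j-1].
  j=1: G[≤1] (send ∧ recv) — fails at 1.
No j in the window works → until fails.

False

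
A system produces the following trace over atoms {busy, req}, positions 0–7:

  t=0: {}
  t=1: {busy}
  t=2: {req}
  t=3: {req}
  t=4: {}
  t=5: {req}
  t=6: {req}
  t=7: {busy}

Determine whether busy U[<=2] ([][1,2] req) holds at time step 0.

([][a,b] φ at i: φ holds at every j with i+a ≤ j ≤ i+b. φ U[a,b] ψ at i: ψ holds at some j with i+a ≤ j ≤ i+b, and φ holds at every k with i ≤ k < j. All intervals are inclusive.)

Does not hold

Need some j in [0,2] with [][1,2] req, and busy at every k in [0,j-1].
  j=0: [][1,2] req — fails at 1.
  j=1: [][1,2] req holds, but busy fails at k=0 → not this j.
  j=2: [][1,2] req — fails at 4.
No j in the window works → until fails.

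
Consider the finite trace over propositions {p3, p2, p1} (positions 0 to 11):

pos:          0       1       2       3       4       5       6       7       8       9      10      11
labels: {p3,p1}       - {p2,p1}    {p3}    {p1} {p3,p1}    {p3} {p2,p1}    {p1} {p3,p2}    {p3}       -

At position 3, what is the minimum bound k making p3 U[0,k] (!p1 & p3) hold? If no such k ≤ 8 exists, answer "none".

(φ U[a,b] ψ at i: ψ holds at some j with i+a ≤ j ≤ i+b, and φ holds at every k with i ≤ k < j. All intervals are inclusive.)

0

Need earliest j ≥ 3 with (!p1 & p3), and p3 at every k in [3,j-1].
  j=3: rhs holds (empty prefix). k = 0.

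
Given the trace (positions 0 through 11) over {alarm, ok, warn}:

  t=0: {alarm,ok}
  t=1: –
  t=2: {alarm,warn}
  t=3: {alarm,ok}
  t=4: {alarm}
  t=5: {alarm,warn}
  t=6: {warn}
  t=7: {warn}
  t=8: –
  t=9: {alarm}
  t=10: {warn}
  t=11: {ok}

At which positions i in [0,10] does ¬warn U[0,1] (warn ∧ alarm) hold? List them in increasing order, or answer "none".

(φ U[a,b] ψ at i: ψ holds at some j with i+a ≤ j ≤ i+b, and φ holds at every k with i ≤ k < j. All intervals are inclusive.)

1, 2, 4, 5

Evaluate at each i in [0,10]:
  i=0: ✗ (no rhs in [0,1])
  i=1: ✓ (rhs at j=2; lhs holds on [1,1])
  i=2: ✓ (rhs at j=2)
  i=3: ✗ (no rhs in [3,4])
  i=4: ✓ (rhs at j=5; lhs holds on [4,4])
  i=5: ✓ (rhs at j=5)
  i=6: ✗ (no rhs in [6,7])
  i=7: ✗ (no rhs in [7,8])
  i=8: ✗ (no rhs in [8,9])
  i=9: ✗ (no rhs in [9,10])
  i=10: ✗ (no rhs in [10,11])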